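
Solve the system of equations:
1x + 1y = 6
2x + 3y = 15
x = 3, y = 3

Use elimination (row reduction):
Equation 1: 1x + 1y = 6.
Equation 2: 2x + 3y = 15.
Multiply Eq1 by 2 and Eq2 by 1: 2x + 2y = 12;  2x + 3y = 15.
Subtract: (1)y = 3, so y = 3.
Back-substitute into Eq1: 1x + 1*(3) = 6, so x = 3.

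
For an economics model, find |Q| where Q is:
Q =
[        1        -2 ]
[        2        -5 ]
det(Q) = -1

For a 2×2 matrix [[a, b], [c, d]], det = a*d - b*c.
det(Q) = (1)*(-5) - (-2)*(2) = -5 + 4 = -1.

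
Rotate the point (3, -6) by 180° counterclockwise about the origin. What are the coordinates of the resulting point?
(-3, 6)

Rotation matrix R(θ) = [[cos θ, -sin θ], [sin θ, cos θ]]; for θ = 180°:
R = [[-1, 0], [0, -1]]
Result: R × [3, -6]ᵀ = [-1·3 + (0)·-6, 0·3 + (-1)·-6]ᵀ = (-3, 6)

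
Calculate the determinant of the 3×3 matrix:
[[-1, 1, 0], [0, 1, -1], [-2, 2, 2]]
-2

Expansion along first row:
det = -1·det([[1,-1],[2,2]]) - 1·det([[0,-1],[-2,2]]) + 0·det([[0,1],[-2,2]])
    = -1·(1·2 - -1·2) - 1·(0·2 - -1·-2) + 0·(0·2 - 1·-2)
    = -1·4 - 1·-2 + 0·2
    = -4 + 2 + 0 = -2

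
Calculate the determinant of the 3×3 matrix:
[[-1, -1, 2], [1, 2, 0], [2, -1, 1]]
-11

Expansion along first row:
det = -1·det([[2,0],[-1,1]]) - -1·det([[1,0],[2,1]]) + 2·det([[1,2],[2,-1]])
    = -1·(2·1 - 0·-1) - -1·(1·1 - 0·2) + 2·(1·-1 - 2·2)
    = -1·2 - -1·1 + 2·-5
    = -2 + 1 + -10 = -11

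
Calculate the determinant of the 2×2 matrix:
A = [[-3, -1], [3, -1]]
6

For A = [[a, b], [c, d]], det(A) = a*d - b*c.
det(A) = (-3)*(-1) - (-1)*(3) = 3 - -3 = 6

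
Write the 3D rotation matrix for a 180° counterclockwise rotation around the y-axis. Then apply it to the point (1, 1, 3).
R = [[-1, 0, 0], [0, 1, 0], [0, 0, -1]]; R·(1, 1, 3) = (-1, 1, -3)

Rotation matrix for 180° around y-axis:
cos(180°) = -1, sin(180°) = 0
R = [[-1, 0, 0], [0, 1, 0], [0, 0, -1]]
Apply to (1, 1, 3): R·[1, 1, 3]ᵀ = (-1, 1, -3)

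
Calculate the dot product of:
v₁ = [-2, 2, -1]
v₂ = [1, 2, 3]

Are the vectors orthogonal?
-1, No

The dot product is the sum of products of corresponding components.
v₁·v₂ = (-2)*(1) + (2)*(2) + (-1)*(3) = -2 + 4 - 3 = -1.
Two vectors are orthogonal iff their dot product is 0; here the dot product is -1, so the vectors are not orthogonal.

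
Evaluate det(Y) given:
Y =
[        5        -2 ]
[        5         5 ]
det(Y) = 35

For a 2×2 matrix [[a, b], [c, d]], det = a*d - b*c.
det(Y) = (5)*(5) - (-2)*(5) = 25 + 10 = 35.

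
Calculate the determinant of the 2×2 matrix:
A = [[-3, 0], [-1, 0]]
0

For A = [[a, b], [c, d]], det(A) = a*d - b*c.
det(A) = (-3)*(0) - (0)*(-1) = 0 - 0 = 0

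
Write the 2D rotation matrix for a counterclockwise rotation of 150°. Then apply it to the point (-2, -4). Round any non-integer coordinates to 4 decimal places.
R = [[-√3/2, -1/2], [1/2, -√3/2]]; R·(-2, -4) = (3.7321, 2.4641)

Rotation matrix formula: R(θ) = [[cos θ, -sin θ], [sin θ, cos θ]]
For θ = 150°:
cos(150°) = -√3/2
sin(150°) = 1/2
R = [[-√3/2, -1/2], [1/2, -√3/2]]
Apply to (-2, -4): [-√3/2·-2 + (-1/2)·-4, 1/2·-2 + -√3/2·-4] = (3.7321, 2.4641)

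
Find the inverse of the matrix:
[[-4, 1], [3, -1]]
[[-1, -1], [-3, -4]]

For [[a,b],[c,d]], inverse = (1/det)·[[d,-b],[-c,a]]
det = -4·-1 - 1·3 = 1
Inverse = (1/1)·[[-1, -1], [-3, -4]]
        = [[-1, -1], [-3, -4]]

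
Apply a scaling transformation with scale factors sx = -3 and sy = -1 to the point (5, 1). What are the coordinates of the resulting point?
(-15, -1)

Scaling matrix:
[[-3, 0], [0, -1]]
Result: (5 × -3, 1 × -1) = (-15, -1)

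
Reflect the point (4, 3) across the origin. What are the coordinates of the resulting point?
(-4, -3)

Reflection across origin: (4, 3) → (-4, -3)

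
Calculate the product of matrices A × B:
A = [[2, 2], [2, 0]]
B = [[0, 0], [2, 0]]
[[4, 0], [0, 0]]

Matrix multiplication:
C[0][0] = 2×0 + 2×2 = 4
C[0][1] = 2×0 + 2×0 = 0
C[1][0] = 2×0 + 0×2 = 0
C[1][1] = 2×0 + 0×0 = 0
Result: [[4, 0], [0, 0]]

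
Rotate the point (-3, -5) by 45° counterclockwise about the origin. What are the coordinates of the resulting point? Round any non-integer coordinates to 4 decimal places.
(1.4142, -5.6569)

Rotation matrix R(θ) = [[cos θ, -sin θ], [sin θ, cos θ]]; for θ = 45°:
R = [[√2/2, -√2/2], [√2/2, √2/2]]
Result: R × [-3, -5]ᵀ = [√2/2·-3 + (-√2/2)·-5, √2/2·-3 + (√2/2)·-5]ᵀ = (1.4142, -5.6569)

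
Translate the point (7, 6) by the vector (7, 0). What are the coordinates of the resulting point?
(14, 6)

Translation by (7, 0):
x' = 7 + 7 = 14
y' = 6 + 0 = 6
Homogeneous matrix: [[1, 0, 7], [0, 1, 0], [0, 0, 1]]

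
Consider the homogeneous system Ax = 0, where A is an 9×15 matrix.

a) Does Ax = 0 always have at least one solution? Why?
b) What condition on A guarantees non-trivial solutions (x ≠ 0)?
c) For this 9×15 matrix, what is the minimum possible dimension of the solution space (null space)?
a) Yes, x = 0 is always a solution. b) When A has linearly dependent columns (rank < n). c) Minimum nullity = 6.

a) x = 0 satisfies A·0 = 0, so the zero vector is always a solution.
b) Non-trivial solutions exist iff the columns of A are linearly dependent, equivalently rank(A) < n (the number of columns).
c) By rank-nullity, rank(A) + nullity(A) = n = 15. Since A has only 9 rows, rank(A) ≤ 9, so nullity(A) ≥ 15 - 9 = 6.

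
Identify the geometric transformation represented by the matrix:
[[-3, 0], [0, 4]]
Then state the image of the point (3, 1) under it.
non-uniform scaling by (-3, 4); image of (3, 1) is (-9, 4)

This is diagonal with distinct entries, so it scales the x-axis by -3 and the y-axis by 4.
The matrix [[-3, 0], [0, 4]] represents: non-uniform scaling by (-3, 4).
Applying it to (3, 1): [-3·3 + 0·1, 0·3 + 4·1] = (-9, 4).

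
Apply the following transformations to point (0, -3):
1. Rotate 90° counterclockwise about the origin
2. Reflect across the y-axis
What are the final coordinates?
(-3, 0)

Step 1: Rotate 90° → (3, 0)
Step 2: Reflect across the y-axis → (-3, 0)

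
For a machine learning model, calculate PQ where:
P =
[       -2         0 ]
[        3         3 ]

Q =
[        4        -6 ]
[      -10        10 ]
PQ =
[       -8        12 ]
[      -18        12 ]

Matrix multiplication: (PQ)[i][j] = sum over k of P[i][k] * Q[k][j].
  (PQ)[0][0] = (-2)*(4) + (0)*(-10) = -8
  (PQ)[0][1] = (-2)*(-6) + (0)*(10) = 12
  (PQ)[1][0] = (3)*(4) + (3)*(-10) = -18
  (PQ)[1][1] = (3)*(-6) + (3)*(10) = 12
PQ =
[       -8        12 ]
[      -18        12 ]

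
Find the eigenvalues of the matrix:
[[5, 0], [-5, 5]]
λ = 5 and λ = 5

Characteristic equation: det(A - λI) = 0
λ² - (trace)λ + (det) = 0
λ² - (10)λ + (25) = 0
λ² - 10λ + 25 = 0
Solving: λ = 5, 5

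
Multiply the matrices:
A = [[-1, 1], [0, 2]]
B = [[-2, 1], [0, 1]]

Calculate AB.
[[2, 0], [0, 2]]

Each entry (i,j) of AB = sum over k of A[i][k]*B[k][j].
(AB)[0][0] = (-1)*(-2) + (1)*(0) = 2
(AB)[0][1] = (-1)*(1) + (1)*(1) = 0
(AB)[1][0] = (0)*(-2) + (2)*(0) = 0
(AB)[1][1] = (0)*(1) + (2)*(1) = 2
AB = [[2, 0], [0, 2]]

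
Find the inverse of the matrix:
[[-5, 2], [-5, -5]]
[[-1/7, -2/35], [1/7, -1/7]]

For [[a,b],[c,d]], inverse = (1/det)·[[d,-b],[-c,a]]
det = -5·-5 - 2·-5 = 35
Inverse = (1/35)·[[-5, -2], [5, -5]]
        = [[-1/7, -2/35], [1/7, -1/7]]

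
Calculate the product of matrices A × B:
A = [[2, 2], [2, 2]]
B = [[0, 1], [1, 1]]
[[2, 4], [2, 4]]

Matrix multiplication:
C[0][0] = 2×0 + 2×1 = 2
C[0][1] = 2×1 + 2×1 = 4
C[1][0] = 2×0 + 2×1 = 2
C[1][1] = 2×1 + 2×1 = 4
Result: [[2, 4], [2, 4]]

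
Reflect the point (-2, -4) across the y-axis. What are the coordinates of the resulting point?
(2, -4)

Reflection across y-axis: (-2, -4) → (2, -4)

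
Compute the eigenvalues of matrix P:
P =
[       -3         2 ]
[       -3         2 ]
λ = -1, 0

Solve det(P - λI) = 0. For a 2×2 matrix the characteristic equation is λ² - (trace)λ + det = 0.
trace(P) = a + d = -3 + 2 = -1.
det(P) = a*d - b*c = (-3)*(2) - (2)*(-3) = -6 + 6 = 0.
Characteristic equation: λ² - (-1)λ + (0) = 0.
Discriminant = (-1)² - 4*(0) = 1 - 0 = 1.
λ = (-1 ± √1) / 2 = (-1 ± 1) / 2 = -1, 0.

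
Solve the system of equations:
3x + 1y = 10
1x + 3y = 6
x = 3, y = 1

Use elimination (row reduction):
Equation 1: 3x + 1y = 10.
Equation 2: 1x + 3y = 6.
Multiply Eq1 by 1 and Eq2 by 3: 3x + 1y = 10;  3x + 9y = 18.
Subtract: (8)y = 8, so y = 1.
Back-substitute into Eq1: 3x + 1*(1) = 10, so x = 3.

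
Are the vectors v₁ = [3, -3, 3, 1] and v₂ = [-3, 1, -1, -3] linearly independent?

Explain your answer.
Yes, linearly independent

Two vectors are linearly dependent iff one is a scalar multiple of the other.
No single scalar k satisfies v₂ = k·v₁ (the ratios of corresponding entries disagree), so v₁ and v₂ are linearly independent.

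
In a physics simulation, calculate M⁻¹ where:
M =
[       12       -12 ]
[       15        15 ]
det(M) = 360
M⁻¹ =
[     1/24      1/30 ]
[    -1/24      1/30 ]

For a 2×2 matrix M = [[a, b], [c, d]] with det(M) ≠ 0, M⁻¹ = (1/det(M)) * [[d, -b], [-c, a]].
det(M) = (12)*(15) - (-12)*(15) = 180 + 180 = 360.
M⁻¹ = (1/360) * [[15, 12], [-15, 12]].
Dividing each entry by 360 and reducing:
M⁻¹ =
[     1/24      1/30 ]
[    -1/24      1/30 ]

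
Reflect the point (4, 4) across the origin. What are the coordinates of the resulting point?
(-4, -4)

Reflection across origin: (4, 4) → (-4, -4)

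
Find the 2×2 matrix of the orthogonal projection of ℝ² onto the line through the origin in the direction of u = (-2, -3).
[[4/13, 6/13], [6/13, 9/13]]

The orthogonal projection onto the line spanned by a nonzero vector u = (a, b) has matrix P = (u uᵀ) / (uᵀ u) = (1/(a² + b²)) · [[a², ab], [ab, b²]].
Here u = (-2, -3), so a² + b² = 4 + 9 = 13.
P = (1/13) · [[4, 6], [6, 9]] = [[4/13, 6/13], [6/13, 9/13]].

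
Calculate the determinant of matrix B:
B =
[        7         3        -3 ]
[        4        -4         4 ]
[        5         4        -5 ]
det(B) = 40

Expand along row 0 (cofactor expansion): det(B) = a*(e*i - f*h) - b*(d*i - f*g) + c*(d*h - e*g), where the 3×3 is [[a, b, c], [d, e, f], [g, h, i]].
Minor M_00 = (-4)*(-5) - (4)*(4) = 20 - 16 = 4.
Minor M_01 = (4)*(-5) - (4)*(5) = -20 - 20 = -40.
Minor M_02 = (4)*(4) - (-4)*(5) = 16 + 20 = 36.
det(B) = (7)*(4) - (3)*(-40) + (-3)*(36) = 28 + 120 - 108 = 40.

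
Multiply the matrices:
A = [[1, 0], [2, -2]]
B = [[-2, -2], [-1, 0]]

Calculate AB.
[[-2, -2], [-2, -4]]

Each entry (i,j) of AB = sum over k of A[i][k]*B[k][j].
(AB)[0][0] = (1)*(-2) + (0)*(-1) = -2
(AB)[0][1] = (1)*(-2) + (0)*(0) = -2
(AB)[1][0] = (2)*(-2) + (-2)*(-1) = -2
(AB)[1][1] = (2)*(-2) + (-2)*(0) = -4
AB = [[-2, -2], [-2, -4]]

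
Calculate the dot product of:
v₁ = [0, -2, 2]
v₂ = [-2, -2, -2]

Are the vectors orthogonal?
0, Yes

The dot product is the sum of products of corresponding components.
v₁·v₂ = (0)*(-2) + (-2)*(-2) + (2)*(-2) = 0 + 4 - 4 = 0.
Two vectors are orthogonal iff their dot product is 0; here the dot product is 0, so the vectors are orthogonal.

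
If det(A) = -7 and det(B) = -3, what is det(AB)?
21

Use the multiplicative property of determinants: det(AB) = det(A)*det(B).
det(AB) = (-7)*(-3) = 21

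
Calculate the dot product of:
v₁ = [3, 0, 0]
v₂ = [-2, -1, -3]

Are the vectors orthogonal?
-6, No

The dot product is the sum of products of corresponding components.
v₁·v₂ = (3)*(-2) + (0)*(-1) + (0)*(-3) = -6 + 0 + 0 = -6.
Two vectors are orthogonal iff their dot product is 0; here the dot product is -6, so the vectors are not orthogonal.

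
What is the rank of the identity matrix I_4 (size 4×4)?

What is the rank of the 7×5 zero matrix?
rank(I_4) = 4, rank(0) = 0

The identity I_4 has 4 columns that are the standard basis vectors e_1, …, e_4. These are linearly independent, so all 4 columns are pivots and rank(I_4) = 4.
The 7×5 zero matrix has every entry zero, so every row is the zero row and there are no pivots; rank(0) = 0.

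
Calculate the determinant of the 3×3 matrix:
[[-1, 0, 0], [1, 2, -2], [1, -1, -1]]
4

Expansion along first row:
det = -1·det([[2,-2],[-1,-1]]) - 0·det([[1,-2],[1,-1]]) + 0·det([[1,2],[1,-1]])
    = -1·(2·-1 - -2·-1) - 0·(1·-1 - -2·1) + 0·(1·-1 - 2·1)
    = -1·-4 - 0·1 + 0·-3
    = 4 + 0 + 0 = 4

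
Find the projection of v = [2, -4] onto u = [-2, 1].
[16/5, -8/5]

The projection of v onto u is proj_u(v) = ((v·u) / (u·u)) · u.
v·u = (2)*(-2) + (-4)*(1) = -8.
u·u = (-2)*(-2) + (1)*(1) = 5.
coefficient = -8 / 5 = -8/5.
proj_u(v) = -8/5 · [-2, 1] = [16/5, -8/5].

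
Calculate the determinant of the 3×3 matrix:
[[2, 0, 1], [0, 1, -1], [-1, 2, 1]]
7

Expansion along first row:
det = 2·det([[1,-1],[2,1]]) - 0·det([[0,-1],[-1,1]]) + 1·det([[0,1],[-1,2]])
    = 2·(1·1 - -1·2) - 0·(0·1 - -1·-1) + 1·(0·2 - 1·-1)
    = 2·3 - 0·-1 + 1·1
    = 6 + 0 + 1 = 7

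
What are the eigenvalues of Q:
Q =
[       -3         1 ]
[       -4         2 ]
λ = -2, 1

Solve det(Q - λI) = 0. For a 2×2 matrix the characteristic equation is λ² - (trace)λ + det = 0.
trace(Q) = a + d = -3 + 2 = -1.
det(Q) = a*d - b*c = (-3)*(2) - (1)*(-4) = -6 + 4 = -2.
Characteristic equation: λ² - (-1)λ + (-2) = 0.
Discriminant = (-1)² - 4*(-2) = 1 + 8 = 9.
λ = (-1 ± √9) / 2 = (-1 ± 3) / 2 = -2, 1.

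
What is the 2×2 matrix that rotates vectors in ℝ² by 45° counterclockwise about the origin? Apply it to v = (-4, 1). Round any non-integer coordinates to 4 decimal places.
R = [[√2/2, -√2/2], [√2/2, √2/2]]; R·v = (-3.5355, -2.1213)

A counterclockwise rotation by angle θ in ℝ² has matrix R(θ) = [[cos θ, -sin θ], [sin θ, cos θ]].
For θ = 45°: cos θ = √2/2, sin θ = √2/2.
R(45°) = [[√2/2, -√2/2], [√2/2, √2/2]].
R·v = [√2/2·-4 + (-√2/2)·1, √2/2·-4 + √2/2·1] = (-3.5355, -2.1213).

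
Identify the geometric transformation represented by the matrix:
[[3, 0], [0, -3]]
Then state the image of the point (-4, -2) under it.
non-uniform scaling by (3, -3); image of (-4, -2) is (-12, 6)

This is diagonal with distinct entries, so it scales the x-axis by 3 and the y-axis by -3.
The matrix [[3, 0], [0, -3]] represents: non-uniform scaling by (3, -3).
Applying it to (-4, -2): [3·-4 + 0·-2, 0·-4 + -3·-2] = (-12, 6).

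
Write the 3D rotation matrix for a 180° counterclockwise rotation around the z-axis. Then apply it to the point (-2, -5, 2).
R = [[-1, 0, 0], [0, -1, 0], [0, 0, 1]]; R·(-2, -5, 2) = (2, 5, 2)

Rotation matrix for 180° around z-axis:
cos(180°) = -1, sin(180°) = 0
R = [[-1, 0, 0], [0, -1, 0], [0, 0, 1]]
Apply to (-2, -5, 2): R·[-2, -5, 2]ᵀ = (2, 5, 2)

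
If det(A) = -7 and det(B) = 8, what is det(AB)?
-56

Use the multiplicative property of determinants: det(AB) = det(A)*det(B).
det(AB) = (-7)*(8) = -56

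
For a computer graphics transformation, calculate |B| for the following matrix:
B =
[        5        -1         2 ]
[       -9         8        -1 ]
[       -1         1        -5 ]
det(B) = -153

Expand along row 0 (cofactor expansion): det(B) = a*(e*i - f*h) - b*(d*i - f*g) + c*(d*h - e*g), where the 3×3 is [[a, b, c], [d, e, f], [g, h, i]].
Minor M_00 = (8)*(-5) - (-1)*(1) = -40 + 1 = -39.
Minor M_01 = (-9)*(-5) - (-1)*(-1) = 45 - 1 = 44.
Minor M_02 = (-9)*(1) - (8)*(-1) = -9 + 8 = -1.
det(B) = (5)*(-39) - (-1)*(44) + (2)*(-1) = -195 + 44 - 2 = -153.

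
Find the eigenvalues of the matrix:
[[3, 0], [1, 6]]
λ = 3 and λ = 6

Characteristic equation: det(A - λI) = 0
λ² - (trace)λ + (det) = 0
λ² - (9)λ + (18) = 0
λ² - 9λ + 18 = 0
Solving: λ = 3, 6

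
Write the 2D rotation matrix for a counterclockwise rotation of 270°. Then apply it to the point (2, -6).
R = [[0, 1], [-1, 0]]; R·(2, -6) = (-6, -2)

Rotation matrix formula: R(θ) = [[cos θ, -sin θ], [sin θ, cos θ]]
For θ = 270°:
cos(270°) = 0
sin(270°) = -1
R = [[0, 1], [-1, 0]]
Apply to (2, -6): [0·2 + (1)·-6, -1·2 + 0·-6] = (-6, -2)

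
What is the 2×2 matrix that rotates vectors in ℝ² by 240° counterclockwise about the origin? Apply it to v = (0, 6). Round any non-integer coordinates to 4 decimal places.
R = [[-1/2, √3/2], [-√3/2, -1/2]]; R·v = (5.1962, -3.0000)

A counterclockwise rotation by angle θ in ℝ² has matrix R(θ) = [[cos θ, -sin θ], [sin θ, cos θ]].
For θ = 240°: cos θ = -1/2, sin θ = -√3/2.
R(240°) = [[-1/2, √3/2], [-√3/2, -1/2]].
R·v = [-1/2·0 + (√3/2)·6, -√3/2·0 + -1/2·6] = (5.1962, -3.0000).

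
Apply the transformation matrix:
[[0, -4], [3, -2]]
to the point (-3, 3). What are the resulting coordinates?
(-12, -15)

Matrix multiplication:
[[0, -4], [3, -2]] × [-3, 3]ᵀ
= [0×-3 + -4×3, 3×-3 + -2×3]ᵀ
= [-12.0000, -15.0000]ᵀ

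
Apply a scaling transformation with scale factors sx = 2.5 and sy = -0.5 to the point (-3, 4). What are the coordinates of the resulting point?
(-7.5, -2.0)

Scaling matrix:
[[2.50, 0], [0, -0.50]]
Result: (-3 × 2.5, 4 × -0.5) = (-7.5, -2.0)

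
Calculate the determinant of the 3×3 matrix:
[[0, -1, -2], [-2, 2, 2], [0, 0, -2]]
4

Expansion along first row:
det = 0·det([[2,2],[0,-2]]) - -1·det([[-2,2],[0,-2]]) + -2·det([[-2,2],[0,0]])
    = 0·(2·-2 - 2·0) - -1·(-2·-2 - 2·0) + -2·(-2·0 - 2·0)
    = 0·-4 - -1·4 + -2·0
    = 0 + 4 + 0 = 4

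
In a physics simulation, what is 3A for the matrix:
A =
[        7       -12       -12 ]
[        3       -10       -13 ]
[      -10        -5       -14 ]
3A =
[       21       -36       -36 ]
[        9       -30       -39 ]
[      -30       -15       -42 ]

Scalar multiplication is elementwise: (3A)[i][j] = 3 * A[i][j].
  (3A)[0][0] = 3 * (7) = 21
  (3A)[0][1] = 3 * (-12) = -36
  (3A)[0][2] = 3 * (-12) = -36
  (3A)[1][0] = 3 * (3) = 9
  (3A)[1][1] = 3 * (-10) = -30
  (3A)[1][2] = 3 * (-13) = -39
  (3A)[2][0] = 3 * (-10) = -30
  (3A)[2][1] = 3 * (-5) = -15
  (3A)[2][2] = 3 * (-14) = -42
3A =
[       21       -36       -36 ]
[        9       -30       -39 ]
[      -30       -15       -42 ]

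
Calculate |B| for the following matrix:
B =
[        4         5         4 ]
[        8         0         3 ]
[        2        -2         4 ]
det(B) = -170

Expand along row 0 (cofactor expansion): det(B) = a*(e*i - f*h) - b*(d*i - f*g) + c*(d*h - e*g), where the 3×3 is [[a, b, c], [d, e, f], [g, h, i]].
Minor M_00 = (0)*(4) - (3)*(-2) = 0 + 6 = 6.
Minor M_01 = (8)*(4) - (3)*(2) = 32 - 6 = 26.
Minor M_02 = (8)*(-2) - (0)*(2) = -16 - 0 = -16.
det(B) = (4)*(6) - (5)*(26) + (4)*(-16) = 24 - 130 - 64 = -170.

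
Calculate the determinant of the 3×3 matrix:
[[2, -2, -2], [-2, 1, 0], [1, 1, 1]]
4

Expansion along first row:
det = 2·det([[1,0],[1,1]]) - -2·det([[-2,0],[1,1]]) + -2·det([[-2,1],[1,1]])
    = 2·(1·1 - 0·1) - -2·(-2·1 - 0·1) + -2·(-2·1 - 1·1)
    = 2·1 - -2·-2 + -2·-3
    = 2 + -4 + 6 = 4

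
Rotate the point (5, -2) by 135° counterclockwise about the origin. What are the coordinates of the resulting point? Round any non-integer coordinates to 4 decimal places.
(-2.1213, 4.9497)

Rotation matrix R(θ) = [[cos θ, -sin θ], [sin θ, cos θ]]; for θ = 135°:
R = [[-√2/2, -√2/2], [√2/2, -√2/2]]
Result: R × [5, -2]ᵀ = [-√2/2·5 + (-√2/2)·-2, √2/2·5 + (-√2/2)·-2]ᵀ = (-2.1213, 4.9497)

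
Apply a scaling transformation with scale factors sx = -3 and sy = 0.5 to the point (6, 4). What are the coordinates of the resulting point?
(-18, 2.0)

Scaling matrix:
[[-3, 0], [0, 0.50]]
Result: (6 × -3, 4 × 0.5) = (-18, 2.0)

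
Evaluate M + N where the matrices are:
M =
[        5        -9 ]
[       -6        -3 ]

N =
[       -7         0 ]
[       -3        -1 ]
M + N =
[       -2        -9 ]
[       -9        -4 ]

Matrix addition is elementwise: (M+N)[i][j] = M[i][j] + N[i][j].
  (M+N)[0][0] = (5) + (-7) = -2
  (M+N)[0][1] = (-9) + (0) = -9
  (M+N)[1][0] = (-6) + (-3) = -9
  (M+N)[1][1] = (-3) + (-1) = -4
M + N =
[       -2        -9 ]
[       -9        -4 ]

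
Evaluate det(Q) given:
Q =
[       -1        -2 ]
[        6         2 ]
det(Q) = 10

For a 2×2 matrix [[a, b], [c, d]], det = a*d - b*c.
det(Q) = (-1)*(2) - (-2)*(6) = -2 + 12 = 10.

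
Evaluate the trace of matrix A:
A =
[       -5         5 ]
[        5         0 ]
tr(A) = -5 + 0 = -5

The trace of a square matrix is the sum of its diagonal entries.
Diagonal entries of A: A[0][0] = -5, A[1][1] = 0.
tr(A) = -5 + 0 = -5.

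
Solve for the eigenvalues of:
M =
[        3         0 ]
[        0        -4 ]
λ = -4, 3

Solve det(M - λI) = 0. For a 2×2 matrix the characteristic equation is λ² - (trace)λ + det = 0.
trace(M) = a + d = 3 - 4 = -1.
det(M) = a*d - b*c = (3)*(-4) - (0)*(0) = -12 - 0 = -12.
Characteristic equation: λ² - (-1)λ + (-12) = 0.
Discriminant = (-1)² - 4*(-12) = 1 + 48 = 49.
λ = (-1 ± √49) / 2 = (-1 ± 7) / 2 = -4, 3.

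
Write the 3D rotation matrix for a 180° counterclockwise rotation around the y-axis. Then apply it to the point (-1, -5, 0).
R = [[-1, 0, 0], [0, 1, 0], [0, 0, -1]]; R·(-1, -5, 0) = (1, -5, 0)

Rotation matrix for 180° around y-axis:
cos(180°) = -1, sin(180°) = 0
R = [[-1, 0, 0], [0, 1, 0], [0, 0, -1]]
Apply to (-1, -5, 0): R·[-1, -5, 0]ᵀ = (1, -5, 0)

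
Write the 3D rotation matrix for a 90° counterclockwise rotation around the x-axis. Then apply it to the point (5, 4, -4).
R = [[1, 0, 0], [0, 0, -1], [0, 1, 0]]; R·(5, 4, -4) = (5, 4, 4)

Rotation matrix for 90° around x-axis:
cos(90°) = 0, sin(90°) = 1
R = [[1, 0, 0], [0, 0, -1], [0, 1, 0]]
Apply to (5, 4, -4): R·[5, 4, -4]ᵀ = (5, 4, 4)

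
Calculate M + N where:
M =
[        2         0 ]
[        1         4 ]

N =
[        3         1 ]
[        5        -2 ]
M + N =
[        5         1 ]
[        6         2 ]

Matrix addition is elementwise: (M+N)[i][j] = M[i][j] + N[i][j].
  (M+N)[0][0] = (2) + (3) = 5
  (M+N)[0][1] = (0) + (1) = 1
  (M+N)[1][0] = (1) + (5) = 6
  (M+N)[1][1] = (4) + (-2) = 2
M + N =
[        5         1 ]
[        6         2 ]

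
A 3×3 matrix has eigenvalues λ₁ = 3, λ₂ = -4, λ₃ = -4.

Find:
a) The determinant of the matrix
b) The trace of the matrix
det = 48, trace = -5

Two standard eigenvalue identities:
- det(A) equals the product of the eigenvalues (counted with multiplicity).
- trace(A) equals the sum of the eigenvalues.
det(A) = (3)*(-4)*(-4) = 48.
trace(A) = 3 - 4 - 4 = -5.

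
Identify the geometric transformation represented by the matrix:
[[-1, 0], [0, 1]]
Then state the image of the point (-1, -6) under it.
reflection across the y-axis; image of (-1, -6) is (1, -6)

This is a symmetric orthogonal matrix with determinant -1, which characterizes a reflection in ℝ².
The matrix [[-1, 0], [0, 1]] represents: reflection across the y-axis.
Applying it to (-1, -6): [-1·-1 + 0·-6, 0·-1 + 1·-6] = (1, -6).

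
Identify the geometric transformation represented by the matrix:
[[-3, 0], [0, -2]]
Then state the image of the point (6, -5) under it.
non-uniform scaling by (-3, -2); image of (6, -5) is (-18, 10)

This is diagonal with distinct entries, so it scales the x-axis by -3 and the y-axis by -2.
The matrix [[-3, 0], [0, -2]] represents: non-uniform scaling by (-3, -2).
Applying it to (6, -5): [-3·6 + 0·-5, 0·6 + -2·-5] = (-18, 10).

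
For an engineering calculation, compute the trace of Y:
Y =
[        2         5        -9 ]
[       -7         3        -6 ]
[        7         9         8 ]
tr(Y) = 2 + 3 + 8 = 13

The trace of a square matrix is the sum of its diagonal entries.
Diagonal entries of Y: Y[0][0] = 2, Y[1][1] = 3, Y[2][2] = 8.
tr(Y) = 2 + 3 + 8 = 13.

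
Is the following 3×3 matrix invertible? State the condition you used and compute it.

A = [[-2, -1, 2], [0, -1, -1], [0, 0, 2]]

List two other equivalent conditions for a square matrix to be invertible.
Yes, invertible; det(A) = 4 ≠ 0. Equivalent conditions: rank(A) = 3; Ax = 0 has only the trivial solution; 0 is not an eigenvalue; the columns of A are linearly independent.

To check invertibility, compute det(A).
The given matrix is triangular, so det(A) equals the product of its diagonal entries = 4 ≠ 0.
Since det(A) ≠ 0, A is invertible.
Equivalent conditions for a square matrix A to be invertible:
- rank(A) = 3 (full rank).
- The homogeneous system Ax = 0 has only the trivial solution x = 0.
- 0 is not an eigenvalue of A.
- The columns (equivalently rows) of A are linearly independent.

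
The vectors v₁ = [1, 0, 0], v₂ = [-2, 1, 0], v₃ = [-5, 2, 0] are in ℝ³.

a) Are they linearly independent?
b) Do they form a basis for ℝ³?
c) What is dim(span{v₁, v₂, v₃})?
Not independent, not a basis, dim(span) = 2

Check whether v₃ can be written as a linear combination of v₁ and v₂.
v₃ = (-1)·v₁ + (2)·v₂ = [-5, 2, 0], so the three vectors are linearly dependent.
Thus they do not form a basis for ℝ³, and dim(span{v₁, v₂, v₃}) = 2 (spanned by v₁ and v₂).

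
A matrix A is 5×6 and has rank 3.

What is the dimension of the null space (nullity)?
3

The rank-nullity theorem for an m×n matrix states:
rank(A) + nullity(A) = n (the number of columns).
Here n = 6 and rank(A) = 3, so nullity(A) = 6 - 3 = 3.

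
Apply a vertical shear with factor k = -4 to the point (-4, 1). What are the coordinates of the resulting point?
(-4, 17)

Shear matrix for vertical shear with factor k = -4:
[[1, 0], [-4, 1]]
Result: (-4, 1) → (-4, 17)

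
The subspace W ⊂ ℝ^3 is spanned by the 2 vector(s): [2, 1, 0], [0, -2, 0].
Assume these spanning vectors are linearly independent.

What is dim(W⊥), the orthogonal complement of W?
dim(W⊥) = 1

For any subspace W of ℝ^n, dim(W) + dim(W⊥) = n (the whole-space dimension).
Here the given 2 vectors are linearly independent, so dim(W) = 2.
Thus dim(W⊥) = n - dim(W) = 3 - 2 = 1.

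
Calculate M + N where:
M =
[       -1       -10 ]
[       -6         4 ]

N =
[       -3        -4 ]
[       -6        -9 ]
M + N =
[       -4       -14 ]
[      -12        -5 ]

Matrix addition is elementwise: (M+N)[i][j] = M[i][j] + N[i][j].
  (M+N)[0][0] = (-1) + (-3) = -4
  (M+N)[0][1] = (-10) + (-4) = -14
  (M+N)[1][0] = (-6) + (-6) = -12
  (M+N)[1][1] = (4) + (-9) = -5
M + N =
[       -4       -14 ]
[      -12        -5 ]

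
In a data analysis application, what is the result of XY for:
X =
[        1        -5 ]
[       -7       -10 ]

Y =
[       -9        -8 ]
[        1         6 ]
XY =
[      -14       -38 ]
[       53        -4 ]

Matrix multiplication: (XY)[i][j] = sum over k of X[i][k] * Y[k][j].
  (XY)[0][0] = (1)*(-9) + (-5)*(1) = -14
  (XY)[0][1] = (1)*(-8) + (-5)*(6) = -38
  (XY)[1][0] = (-7)*(-9) + (-10)*(1) = 53
  (XY)[1][1] = (-7)*(-8) + (-10)*(6) = -4
XY =
[      -14       -38 ]
[       53        -4 ]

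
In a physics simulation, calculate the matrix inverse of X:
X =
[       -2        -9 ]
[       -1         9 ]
det(X) = -27
X⁻¹ =
[     -1/3      -1/3 ]
[    -1/27      2/27 ]

For a 2×2 matrix X = [[a, b], [c, d]] with det(X) ≠ 0, X⁻¹ = (1/det(X)) * [[d, -b], [-c, a]].
det(X) = (-2)*(9) - (-9)*(-1) = -18 - 9 = -27.
X⁻¹ = (1/-27) * [[9, 9], [1, -2]].
Dividing each entry by -27 and reducing:
X⁻¹ =
[     -1/3      -1/3 ]
[    -1/27      2/27 ]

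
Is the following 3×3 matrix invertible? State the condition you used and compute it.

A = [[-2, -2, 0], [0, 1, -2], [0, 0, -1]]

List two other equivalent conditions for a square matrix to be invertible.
Yes, invertible; det(A) = 2 ≠ 0. Equivalent conditions: rank(A) = 3; Ax = 0 has only the trivial solution; 0 is not an eigenvalue; the columns of A are linearly independent.

To check invertibility, compute det(A).
The given matrix is triangular, so det(A) equals the product of its diagonal entries = 2 ≠ 0.
Since det(A) ≠ 0, A is invertible.
Equivalent conditions for a square matrix A to be invertible:
- rank(A) = 3 (full rank).
- The homogeneous system Ax = 0 has only the trivial solution x = 0.
- 0 is not an eigenvalue of A.
- The columns (equivalently rows) of A are linearly independent.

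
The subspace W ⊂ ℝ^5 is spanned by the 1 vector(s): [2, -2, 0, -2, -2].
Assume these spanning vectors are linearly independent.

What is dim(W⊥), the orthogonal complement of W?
dim(W⊥) = 4

For any subspace W of ℝ^n, dim(W) + dim(W⊥) = n (the whole-space dimension).
Here the given 1 vectors are linearly independent, so dim(W) = 1.
Thus dim(W⊥) = n - dim(W) = 5 - 1 = 4.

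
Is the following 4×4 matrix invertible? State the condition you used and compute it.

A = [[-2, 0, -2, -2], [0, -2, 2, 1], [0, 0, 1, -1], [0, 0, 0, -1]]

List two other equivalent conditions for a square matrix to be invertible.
Yes, invertible; det(A) = -4 ≠ 0. Equivalent conditions: rank(A) = 4; Ax = 0 has only the trivial solution; 0 is not an eigenvalue; the columns of A are linearly independent.

To check invertibility, compute det(A).
The given matrix is triangular, so det(A) equals the product of its diagonal entries = -4 ≠ 0.
Since det(A) ≠ 0, A is invertible.
Equivalent conditions for a square matrix A to be invertible:
- rank(A) = 4 (full rank).
- The homogeneous system Ax = 0 has only the trivial solution x = 0.
- 0 is not an eigenvalue of A.
- The columns (equivalently rows) of A are linearly independent.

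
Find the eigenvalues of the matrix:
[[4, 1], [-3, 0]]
λ = 1 and λ = 3

Characteristic equation: det(A - λI) = 0
λ² - (trace)λ + (det) = 0
λ² - (4)λ + (3) = 0
λ² - 4λ + 3 = 0
Solving: λ = 1, 3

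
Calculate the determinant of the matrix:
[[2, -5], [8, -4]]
32

For a 2×2 matrix [[a, b], [c, d]], det = ad - bc
det = (2)(-4) - (-5)(8) = -8 - -40 = 32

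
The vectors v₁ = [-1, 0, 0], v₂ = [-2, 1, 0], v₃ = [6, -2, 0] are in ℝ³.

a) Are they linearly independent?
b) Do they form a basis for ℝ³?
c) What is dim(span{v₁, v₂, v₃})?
Not independent, not a basis, dim(span) = 2

Check whether v₃ can be written as a linear combination of v₁ and v₂.
v₃ = (-2)·v₁ + (-2)·v₂ = [6, -2, 0], so the three vectors are linearly dependent.
Thus they do not form a basis for ℝ³, and dim(span{v₁, v₂, v₃}) = 2 (spanned by v₁ and v₂).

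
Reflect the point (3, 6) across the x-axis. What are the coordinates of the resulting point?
(3, -6)

Reflection across x-axis: (3, 6) → (3, -6)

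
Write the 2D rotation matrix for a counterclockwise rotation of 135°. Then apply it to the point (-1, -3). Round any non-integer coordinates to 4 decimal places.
R = [[-√2/2, -√2/2], [√2/2, -√2/2]]; R·(-1, -3) = (2.8284, 1.4142)

Rotation matrix formula: R(θ) = [[cos θ, -sin θ], [sin θ, cos θ]]
For θ = 135°:
cos(135°) = -√2/2
sin(135°) = √2/2
R = [[-√2/2, -√2/2], [√2/2, -√2/2]]
Apply to (-1, -3): [-√2/2·-1 + (-√2/2)·-3, √2/2·-1 + -√2/2·-3] = (2.8284, 1.4142)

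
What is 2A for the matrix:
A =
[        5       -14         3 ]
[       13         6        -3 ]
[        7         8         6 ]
2A =
[       10       -28         6 ]
[       26        12        -6 ]
[       14        16        12 ]

Scalar multiplication is elementwise: (2A)[i][j] = 2 * A[i][j].
  (2A)[0][0] = 2 * (5) = 10
  (2A)[0][1] = 2 * (-14) = -28
  (2A)[0][2] = 2 * (3) = 6
  (2A)[1][0] = 2 * (13) = 26
  (2A)[1][1] = 2 * (6) = 12
  (2A)[1][2] = 2 * (-3) = -6
  (2A)[2][0] = 2 * (7) = 14
  (2A)[2][1] = 2 * (8) = 16
  (2A)[2][2] = 2 * (6) = 12
2A =
[       10       -28         6 ]
[       26        12        -6 ]
[       14        16        12 ]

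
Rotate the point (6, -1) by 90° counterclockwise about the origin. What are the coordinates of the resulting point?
(1, 6)

Rotation matrix R(θ) = [[cos θ, -sin θ], [sin θ, cos θ]]; for θ = 90°:
R = [[0, -1], [1, 0]]
Result: R × [6, -1]ᵀ = [0·6 + (-1)·-1, 1·6 + (0)·-1]ᵀ = (1, 6)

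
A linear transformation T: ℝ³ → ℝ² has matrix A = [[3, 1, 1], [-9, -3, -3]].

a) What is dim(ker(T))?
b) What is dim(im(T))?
dim(ker) = 2, dim(im) = 1

Observe that row 2 = -3 × row 1 (so the rows are linearly dependent).
Thus rank(A) = 1 (only one linearly independent row).
dim(im(T)) = rank(A) = 1.
By the rank-nullity theorem applied to T: ℝ³ → ℝ², rank(A) + nullity(A) = 3 (the domain dimension), so dim(ker(T)) = 3 - 1 = 2.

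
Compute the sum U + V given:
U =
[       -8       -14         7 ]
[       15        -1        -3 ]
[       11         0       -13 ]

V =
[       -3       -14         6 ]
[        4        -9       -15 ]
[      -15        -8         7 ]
U + V =
[      -11       -28        13 ]
[       19       -10       -18 ]
[       -4        -8        -6 ]

Matrix addition is elementwise: (U+V)[i][j] = U[i][j] + V[i][j].
  (U+V)[0][0] = (-8) + (-3) = -11
  (U+V)[0][1] = (-14) + (-14) = -28
  (U+V)[0][2] = (7) + (6) = 13
  (U+V)[1][0] = (15) + (4) = 19
  (U+V)[1][1] = (-1) + (-9) = -10
  (U+V)[1][2] = (-3) + (-15) = -18
  (U+V)[2][0] = (11) + (-15) = -4
  (U+V)[2][1] = (0) + (-8) = -8
  (U+V)[2][2] = (-13) + (7) = -6
U + V =
[      -11       -28        13 ]
[       19       -10       -18 ]
[       -4        -8        -6 ]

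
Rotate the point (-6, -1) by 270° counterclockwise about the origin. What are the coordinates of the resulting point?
(-1, 6)

Rotation matrix R(θ) = [[cos θ, -sin θ], [sin θ, cos θ]]; for θ = 270°:
R = [[0, 1], [-1, 0]]
Result: R × [-6, -1]ᵀ = [0·-6 + (1)·-1, -1·-6 + (0)·-1]ᵀ = (-1, 6)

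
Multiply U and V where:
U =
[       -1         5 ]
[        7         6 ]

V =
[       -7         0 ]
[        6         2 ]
UV =
[       37        10 ]
[      -13        12 ]

Matrix multiplication: (UV)[i][j] = sum over k of U[i][k] * V[k][j].
  (UV)[0][0] = (-1)*(-7) + (5)*(6) = 37
  (UV)[0][1] = (-1)*(0) + (5)*(2) = 10
  (UV)[1][0] = (7)*(-7) + (6)*(6) = -13
  (UV)[1][1] = (7)*(0) + (6)*(2) = 12
UV =
[       37        10 ]
[      -13        12 ]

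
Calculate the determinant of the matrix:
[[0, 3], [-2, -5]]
6

For a 2×2 matrix [[a, b], [c, d]], det = ad - bc
det = (0)(-5) - (3)(-2) = 0 - -6 = 6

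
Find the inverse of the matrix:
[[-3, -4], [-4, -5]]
[[5, -4], [-4, 3]]

For [[a,b],[c,d]], inverse = (1/det)·[[d,-b],[-c,a]]
det = -3·-5 - -4·-4 = -1
Inverse = (1/-1)·[[-5, 4], [4, -3]]
        = [[5, -4], [-4, 3]]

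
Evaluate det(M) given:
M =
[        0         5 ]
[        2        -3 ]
det(M) = -10

For a 2×2 matrix [[a, b], [c, d]], det = a*d - b*c.
det(M) = (0)*(-3) - (5)*(2) = 0 - 10 = -10.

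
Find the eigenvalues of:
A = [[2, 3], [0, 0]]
λ = 0, 2

Solve det(A - λI) = 0. For a 2×2 matrix this is λ² - (trace)λ + det = 0.
trace(A) = 2 + 0 = 2.
det(A) = (2)*(0) - (3)*(0) = 0 - 0 = 0.
Characteristic equation: λ² - (2)λ + (0) = 0.
Discriminant: (2)² - 4*(0) = 4 - 0 = 4.
Roots: λ = (2 ± √4) / 2 = 0, 2.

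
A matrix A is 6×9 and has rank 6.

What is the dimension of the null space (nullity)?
3

The rank-nullity theorem for an m×n matrix states:
rank(A) + nullity(A) = n (the number of columns).
Here n = 9 and rank(A) = 6, so nullity(A) = 9 - 6 = 3.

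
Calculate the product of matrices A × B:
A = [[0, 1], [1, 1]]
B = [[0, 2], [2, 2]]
[[2, 2], [2, 4]]

Matrix multiplication:
C[0][0] = 0×0 + 1×2 = 2
C[0][1] = 0×2 + 1×2 = 2
C[1][0] = 1×0 + 1×2 = 2
C[1][1] = 1×2 + 1×2 = 4
Result: [[2, 2], [2, 4]]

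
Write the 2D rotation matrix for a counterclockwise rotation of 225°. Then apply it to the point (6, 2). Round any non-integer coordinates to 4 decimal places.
R = [[-√2/2, √2/2], [-√2/2, -√2/2]]; R·(6, 2) = (-2.8284, -5.6569)

Rotation matrix formula: R(θ) = [[cos θ, -sin θ], [sin θ, cos θ]]
For θ = 225°:
cos(225°) = -√2/2
sin(225°) = -√2/2
R = [[-√2/2, √2/2], [-√2/2, -√2/2]]
Apply to (6, 2): [-√2/2·6 + (√2/2)·2, -√2/2·6 + -√2/2·2] = (-2.8284, -5.6569)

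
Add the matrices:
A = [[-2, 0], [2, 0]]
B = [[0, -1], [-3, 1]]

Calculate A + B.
[[-2, -1], [-1, 1]]

Add corresponding elements:
(-2)+(0)=-2
(0)+(-1)=-1
(2)+(-3)=-1
(0)+(1)=1
A + B = [[-2, -1], [-1, 1]]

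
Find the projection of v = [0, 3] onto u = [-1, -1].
[3/2, 3/2]

The projection of v onto u is proj_u(v) = ((v·u) / (u·u)) · u.
v·u = (0)*(-1) + (3)*(-1) = -3.
u·u = (-1)*(-1) + (-1)*(-1) = 2.
coefficient = -3 / 2 = -3/2.
proj_u(v) = -3/2 · [-1, -1] = [3/2, 3/2].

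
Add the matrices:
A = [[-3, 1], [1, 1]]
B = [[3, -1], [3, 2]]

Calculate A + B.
[[0, 0], [4, 3]]

Add corresponding elements:
(-3)+(3)=0
(1)+(-1)=0
(1)+(3)=4
(1)+(2)=3
A + B = [[0, 0], [4, 3]]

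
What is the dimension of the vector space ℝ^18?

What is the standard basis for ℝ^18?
Dimension = 18; standard basis = {e_1, e_2, e_3, …, e_18}

ℝ^18 is the space of 18-tuples of real numbers; its dimension is 18.
The standard basis consists of 18 vectors: e_1, e_2, e_3, …, e_18, where e_i is the vector with 1 in position i and 0 elsewhere.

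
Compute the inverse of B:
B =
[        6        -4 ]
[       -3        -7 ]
det(B) = -54
B⁻¹ =
[     7/54     -2/27 ]
[    -1/18      -1/9 ]

For a 2×2 matrix B = [[a, b], [c, d]] with det(B) ≠ 0, B⁻¹ = (1/det(B)) * [[d, -b], [-c, a]].
det(B) = (6)*(-7) - (-4)*(-3) = -42 - 12 = -54.
B⁻¹ = (1/-54) * [[-7, 4], [3, 6]].
Dividing each entry by -54 and reducing:
B⁻¹ =
[     7/54     -2/27 ]
[    -1/18      -1/9 ]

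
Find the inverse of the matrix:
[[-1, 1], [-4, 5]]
[[-5, 1], [-4, 1]]

For [[a,b],[c,d]], inverse = (1/det)·[[d,-b],[-c,a]]
det = -1·5 - 1·-4 = -1
Inverse = (1/-1)·[[5, -1], [4, -1]]
        = [[-5, 1], [-4, 1]]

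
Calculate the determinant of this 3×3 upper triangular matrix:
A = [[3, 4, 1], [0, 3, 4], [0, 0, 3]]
27

The determinant of a triangular matrix is the product of its diagonal entries (the off-diagonal entries above the diagonal do not affect it).
det(A) = (3) * (3) * (3) = 27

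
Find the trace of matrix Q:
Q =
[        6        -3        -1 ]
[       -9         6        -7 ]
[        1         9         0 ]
tr(Q) = 6 + 6 + 0 = 12

The trace of a square matrix is the sum of its diagonal entries.
Diagonal entries of Q: Q[0][0] = 6, Q[1][1] = 6, Q[2][2] = 0.
tr(Q) = 6 + 6 + 0 = 12.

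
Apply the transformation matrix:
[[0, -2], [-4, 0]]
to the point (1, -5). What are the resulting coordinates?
(10, -4)

Matrix multiplication:
[[0, -2], [-4, 0]] × [1, -5]ᵀ
= [0×1 + -2×-5, -4×1 + 0×-5]ᵀ
= [10.0000, -4.0000]ᵀ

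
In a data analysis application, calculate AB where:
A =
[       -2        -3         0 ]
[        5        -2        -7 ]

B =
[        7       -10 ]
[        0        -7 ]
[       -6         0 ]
AB =
[      -14        41 ]
[       77       -36 ]

Matrix multiplication: (AB)[i][j] = sum over k of A[i][k] * B[k][j].
  (AB)[0][0] = (-2)*(7) + (-3)*(0) + (0)*(-6) = -14
  (AB)[0][1] = (-2)*(-10) + (-3)*(-7) + (0)*(0) = 41
  (AB)[1][0] = (5)*(7) + (-2)*(0) + (-7)*(-6) = 77
  (AB)[1][1] = (5)*(-10) + (-2)*(-7) + (-7)*(0) = -36
AB =
[      -14        41 ]
[       77       -36 ]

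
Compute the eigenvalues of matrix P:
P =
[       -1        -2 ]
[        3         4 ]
λ = 1, 2

Solve det(P - λI) = 0. For a 2×2 matrix the characteristic equation is λ² - (trace)λ + det = 0.
trace(P) = a + d = -1 + 4 = 3.
det(P) = a*d - b*c = (-1)*(4) - (-2)*(3) = -4 + 6 = 2.
Characteristic equation: λ² - (3)λ + (2) = 0.
Discriminant = (3)² - 4*(2) = 9 - 8 = 1.
λ = (3 ± √1) / 2 = (3 ± 1) / 2 = 1, 2.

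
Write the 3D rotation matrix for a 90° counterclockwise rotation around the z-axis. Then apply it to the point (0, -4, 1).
R = [[0, -1, 0], [1, 0, 0], [0, 0, 1]]; R·(0, -4, 1) = (4, 0, 1)

Rotation matrix for 90° around z-axis:
cos(90°) = 0, sin(90°) = 1
R = [[0, -1, 0], [1, 0, 0], [0, 0, 1]]
Apply to (0, -4, 1): R·[0, -4, 1]ᵀ = (4, 0, 1)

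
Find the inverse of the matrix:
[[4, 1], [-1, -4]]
[[4/15, 1/15], [-1/15, -4/15]]

For [[a,b],[c,d]], inverse = (1/det)·[[d,-b],[-c,a]]
det = 4·-4 - 1·-1 = -15
Inverse = (1/-15)·[[-4, -1], [1, 4]]
        = [[4/15, 1/15], [-1/15, -4/15]]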